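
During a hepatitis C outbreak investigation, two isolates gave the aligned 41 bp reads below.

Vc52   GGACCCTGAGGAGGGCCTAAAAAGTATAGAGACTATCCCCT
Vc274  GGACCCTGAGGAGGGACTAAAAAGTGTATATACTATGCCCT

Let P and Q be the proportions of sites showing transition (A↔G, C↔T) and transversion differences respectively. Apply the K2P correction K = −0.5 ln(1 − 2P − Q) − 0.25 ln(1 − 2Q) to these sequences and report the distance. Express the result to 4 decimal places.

0.1334

Differing sites — 16:C/A (Tv); 26:A/G (Ti); 29:G/T (Tv); 31:G/T (Tv); 37:C/G (Tv).
Of the 5 differences, 1 transition and 4 transversions over 41 sites: P = 1/41 = 0.024390, Q = 4/41 = 0.097561.
d = −0.5·ln(0.853659) − 0.25·ln(0.804878) = −0.5·(-0.158223) − 0.25·(-0.217065) = 0.1334.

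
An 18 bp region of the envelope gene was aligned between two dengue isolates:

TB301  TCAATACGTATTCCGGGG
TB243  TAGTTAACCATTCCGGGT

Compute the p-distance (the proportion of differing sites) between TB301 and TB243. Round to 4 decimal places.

0.3889

The sequences differ at positions 2 (C/A), 3 (A/G), 4 (A/T), 7 (C/A), 8 (G/C), 9 (T/C), 18 (G/T).
There are 7 differences over 18 sites, so p = 7/18 = 0.3889.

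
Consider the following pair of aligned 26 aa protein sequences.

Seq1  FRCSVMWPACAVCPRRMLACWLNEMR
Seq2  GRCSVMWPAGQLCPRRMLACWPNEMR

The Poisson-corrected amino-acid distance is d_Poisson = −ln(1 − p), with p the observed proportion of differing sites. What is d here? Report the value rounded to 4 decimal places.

0.2136

The sequences differ at positions 1 (F/G), 10 (C/G), 11 (A/Q), 12 (V/L), 22 (L/P).
p = 5/26 = 0.192308.
d = −ln(1 − 0.192308) = −ln(0.807692) = 0.2136.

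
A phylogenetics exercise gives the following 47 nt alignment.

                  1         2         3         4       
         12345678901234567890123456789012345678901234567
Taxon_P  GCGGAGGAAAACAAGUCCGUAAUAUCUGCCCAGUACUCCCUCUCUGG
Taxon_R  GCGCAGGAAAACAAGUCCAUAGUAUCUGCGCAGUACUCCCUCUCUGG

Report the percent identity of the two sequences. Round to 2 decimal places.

91.49%

Mismatches occur at site 4 (G→C), site 19 (G→A), site 22 (A→G), site 30 (C→G).
43 of the 47 sites match, so the percent identity is 43/47 × 100 = 91.49%.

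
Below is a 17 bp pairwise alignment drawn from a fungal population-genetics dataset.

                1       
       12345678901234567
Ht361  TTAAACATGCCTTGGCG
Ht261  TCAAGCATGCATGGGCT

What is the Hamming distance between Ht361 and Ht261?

5

Mismatches occur at site 2 (T↔C), site 5 (A↔G), site 11 (C↔A), site 13 (T↔G), site 17 (G↔T).
That gives 5 mismatches out of 17 aligned sites, so the Hamming distance is 5.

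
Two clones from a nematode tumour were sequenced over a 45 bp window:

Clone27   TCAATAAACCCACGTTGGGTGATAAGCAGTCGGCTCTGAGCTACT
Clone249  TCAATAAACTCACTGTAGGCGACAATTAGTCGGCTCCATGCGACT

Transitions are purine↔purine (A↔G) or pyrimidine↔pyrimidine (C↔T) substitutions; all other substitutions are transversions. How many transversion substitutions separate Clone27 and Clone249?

5

Differing sites — 10:C/T (Ti); 14:G/T (Tv); 15:T/G (Tv); 17:G/A (Ti); 20:T/C (Ti); 23:T/C (Ti); 26:G/T (Tv); 27:C/T (Ti); 37:T/C (Ti); 38:G/A (Ti); 39:A/T (Tv); 42:T/G (Tv).
Of the 12 differences, 7 transitions and 5 transversions, so the answer is 5.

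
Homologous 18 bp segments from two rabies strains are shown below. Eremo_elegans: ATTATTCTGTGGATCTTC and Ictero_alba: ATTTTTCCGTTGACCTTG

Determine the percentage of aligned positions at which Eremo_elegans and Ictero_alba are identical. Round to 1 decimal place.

72.2%

Mismatches occur at site 4 (A/T), site 8 (T/C), site 11 (G/T), site 14 (T/C), site 18 (C/G).
13 of the 18 sites match, so the percent identity is 13/18 × 100 = 72.2%.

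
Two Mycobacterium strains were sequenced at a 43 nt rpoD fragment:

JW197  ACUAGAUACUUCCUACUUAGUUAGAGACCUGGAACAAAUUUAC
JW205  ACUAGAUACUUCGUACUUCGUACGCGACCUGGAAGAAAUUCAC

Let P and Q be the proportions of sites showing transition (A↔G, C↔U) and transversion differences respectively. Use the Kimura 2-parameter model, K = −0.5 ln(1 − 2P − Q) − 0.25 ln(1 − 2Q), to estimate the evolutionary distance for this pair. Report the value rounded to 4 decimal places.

The sequences differ at positions 13 (C/G, transversion), 19 (A/C, transversion), 22 (U/A, transversion), 23 (A/C, transversion), 25 (A/C, transversion), 35 (C/G, transversion), 41 (U/C, transition).
Of the 7 differences, 1 transition and 6 transversions over 43 sites: P = 1/43 = 0.023256, Q = 6/43 = 0.139535.
d = −0.5·ln(0.813953) − 0.25·ln(0.720930) = −0.5·(-0.205853) − 0.25·(-0.327213) = 0.1847.

0.1847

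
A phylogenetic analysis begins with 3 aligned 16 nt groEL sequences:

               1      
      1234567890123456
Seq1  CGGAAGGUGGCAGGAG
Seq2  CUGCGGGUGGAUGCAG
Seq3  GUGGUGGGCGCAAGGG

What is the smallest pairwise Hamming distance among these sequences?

6

Pairwise Hamming distances:
  Seq1 vs Seq2: 6
  Seq1 vs Seq3: 8
  Seq2 vs Seq3: 10
The smallest is 6, between Seq1 and Seq2.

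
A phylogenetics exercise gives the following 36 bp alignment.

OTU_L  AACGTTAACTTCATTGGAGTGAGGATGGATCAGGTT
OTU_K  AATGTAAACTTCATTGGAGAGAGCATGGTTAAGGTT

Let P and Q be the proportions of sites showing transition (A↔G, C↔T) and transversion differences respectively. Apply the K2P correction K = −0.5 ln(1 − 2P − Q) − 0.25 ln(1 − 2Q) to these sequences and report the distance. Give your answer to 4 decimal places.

Differing sites — 3:C/T (Ti); 6:T/A (Tv); 20:T/A (Tv); 24:G/C (Tv); 29:A/T (Tv); 31:C/A (Tv).
Of the 6 differences, 1 transition and 5 transversions over 36 sites: P = 1/36 = 0.027778, Q = 5/36 = 0.138889.
d = −0.5·ln(0.805555) − 0.25·ln(0.722222) = −0.5·(-0.216224) − 0.25·(-0.325423) = 0.1895.

0.1895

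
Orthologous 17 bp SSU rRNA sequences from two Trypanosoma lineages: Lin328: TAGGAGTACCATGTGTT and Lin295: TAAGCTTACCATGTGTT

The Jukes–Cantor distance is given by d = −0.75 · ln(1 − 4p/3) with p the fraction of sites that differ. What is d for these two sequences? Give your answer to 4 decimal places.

Mismatches occur at site 3 (G↔A), site 5 (A↔C), site 6 (G↔T).
p = 3/17 = 0.176471.
d = −0.75 · ln(1 − (4/3)·0.176471) = −0.75 · ln(0.764705) = −0.75 · (-0.268265) = 0.2012.

0.2012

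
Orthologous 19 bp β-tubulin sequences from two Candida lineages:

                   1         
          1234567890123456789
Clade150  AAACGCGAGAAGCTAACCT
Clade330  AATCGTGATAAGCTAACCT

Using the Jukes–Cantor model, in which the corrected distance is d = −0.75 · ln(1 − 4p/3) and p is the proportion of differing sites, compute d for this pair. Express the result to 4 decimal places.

Mismatches occur at site 3 (A/T), site 6 (C/T), site 9 (G/T).
p = 3/19 = 0.157895.
d = −0.75 · ln(1 − (4/3)·0.157895) = −0.75 · ln(0.789473) = −0.75 · (-0.236390) = 0.1773.

0.1773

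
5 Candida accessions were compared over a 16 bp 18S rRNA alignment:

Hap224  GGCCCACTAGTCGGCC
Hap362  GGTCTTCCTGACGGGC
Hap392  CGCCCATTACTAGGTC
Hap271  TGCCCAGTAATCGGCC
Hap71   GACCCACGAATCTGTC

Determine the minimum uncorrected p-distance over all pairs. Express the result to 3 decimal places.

0.188

Pairwise Hamming distances:
  Hap224 vs Hap362: 7
  Hap224 vs Hap392: 5
  Hap224 vs Hap271: 3
  Hap224 vs Hap71: 5
  Hap362 vs Hap392: 11
  Hap362 vs Hap271: 10
  Hap362 vs Hap71: 10
  Hap392 vs Hap271: 5
  Hap392 vs Hap71: 7
  Hap271 vs Hap71: 6
The smallest is 3 mismatches, between Hap224 and Hap271; p = 3/16 = 0.188.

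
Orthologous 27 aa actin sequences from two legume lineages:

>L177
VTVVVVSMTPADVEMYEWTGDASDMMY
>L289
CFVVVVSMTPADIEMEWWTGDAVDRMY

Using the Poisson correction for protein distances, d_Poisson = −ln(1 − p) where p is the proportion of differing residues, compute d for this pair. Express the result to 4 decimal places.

The sequences differ at positions 1 (V/C), 2 (T/F), 13 (V/I), 16 (Y/E), 17 (E/W), 23 (S/V), 25 (M/R).
p = 7/27 = 0.259259.
d = −ln(1 − 0.259259) = −ln(0.740741) = 0.3001.

0.3001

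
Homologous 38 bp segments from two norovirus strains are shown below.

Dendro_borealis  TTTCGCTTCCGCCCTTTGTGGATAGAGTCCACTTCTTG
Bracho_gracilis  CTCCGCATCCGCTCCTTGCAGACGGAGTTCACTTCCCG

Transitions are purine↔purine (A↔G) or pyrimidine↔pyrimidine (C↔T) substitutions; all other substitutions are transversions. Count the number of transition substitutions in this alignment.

11

The sequences differ at positions 1 (T/C, transition), 3 (T/C, transition), 7 (T/A, transversion), 13 (C/T, transition), 15 (T/C, transition), 19 (T/C, transition), 20 (G/A, transition), 23 (T/C, transition), 24 (A/G, transition), 29 (C/T, transition), 36 (T/C, transition), 37 (T/C, transition).
Of the 12 differences, 11 transitions and 1 transversion, so the answer is 11.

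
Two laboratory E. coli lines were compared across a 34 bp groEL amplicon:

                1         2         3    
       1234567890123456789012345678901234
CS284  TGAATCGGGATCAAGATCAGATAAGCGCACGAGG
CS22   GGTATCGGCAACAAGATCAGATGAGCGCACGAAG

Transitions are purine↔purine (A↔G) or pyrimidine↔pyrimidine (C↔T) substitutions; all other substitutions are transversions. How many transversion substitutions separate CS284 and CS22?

Differing sites — 1:T/G (Tv); 3:A/T (Tv); 9:G/C (Tv); 11:T/A (Tv); 23:A/G (Ti); 33:G/A (Ti).
Of the 6 differences, 2 transitions and 4 transversions, so the answer is 4.

4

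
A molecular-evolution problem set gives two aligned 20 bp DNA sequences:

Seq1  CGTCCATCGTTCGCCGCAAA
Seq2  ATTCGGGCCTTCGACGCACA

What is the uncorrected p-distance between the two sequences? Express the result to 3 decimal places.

0.400

Mismatches occur at site 1 (C/A), site 2 (G/T), site 5 (C/G), site 6 (A/G), site 7 (T/G), site 9 (G/C), site 14 (C/A), site 19 (A/C).
There are 8 differences over 20 sites, so p = 8/20 = 0.400.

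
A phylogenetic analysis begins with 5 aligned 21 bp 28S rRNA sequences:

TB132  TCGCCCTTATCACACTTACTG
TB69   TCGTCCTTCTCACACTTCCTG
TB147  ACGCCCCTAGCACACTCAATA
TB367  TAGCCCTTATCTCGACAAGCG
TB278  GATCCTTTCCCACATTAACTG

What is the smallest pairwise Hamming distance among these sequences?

Pairwise Hamming distances:
  TB132 vs TB69: 3
  TB132 vs TB147: 6
  TB132 vs TB367: 8
  TB132 vs TB278: 8
  TB69 vs TB147: 9
  TB69 vs TB367: 11
  TB69 vs TB278: 9
  TB147 vs TB367: 12
  TB147 vs TB278: 11
  TB367 vs TB278: 11
The smallest is 3, between TB132 and TB69.

3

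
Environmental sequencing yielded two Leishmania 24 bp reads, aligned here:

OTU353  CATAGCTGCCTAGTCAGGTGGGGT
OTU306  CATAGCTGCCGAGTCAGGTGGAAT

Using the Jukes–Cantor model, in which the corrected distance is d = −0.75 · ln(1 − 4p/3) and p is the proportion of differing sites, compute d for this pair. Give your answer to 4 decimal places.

Mismatches occur at site 11 (T↔G), site 22 (G↔A), site 23 (G↔A).
p = 3/24 = 0.125000.
d = −0.75 · ln(1 − (4/3)·0.125000) = −0.75 · ln(0.833333) = −0.75 · (-0.182322) = 0.1367.

0.1367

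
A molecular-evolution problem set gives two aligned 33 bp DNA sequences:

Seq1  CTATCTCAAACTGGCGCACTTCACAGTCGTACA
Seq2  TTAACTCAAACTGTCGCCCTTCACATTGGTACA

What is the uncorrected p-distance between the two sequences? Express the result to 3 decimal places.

0.182

The sequences differ at positions 1 (C/T), 4 (T/A), 14 (G/T), 18 (A/C), 26 (G/T), 28 (C/G).
There are 6 differences over 33 sites, so p = 6/33 = 0.182.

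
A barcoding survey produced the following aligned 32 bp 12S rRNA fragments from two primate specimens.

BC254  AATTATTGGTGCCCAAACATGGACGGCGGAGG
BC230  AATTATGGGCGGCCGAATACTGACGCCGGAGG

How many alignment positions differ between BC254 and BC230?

The sequences differ at positions 7 (T/G), 10 (T/C), 12 (C/G), 15 (A/G), 18 (C/T), 20 (T/C), 21 (G/T), 26 (G/C).
That gives 8 mismatches out of 32 aligned sites, so the Hamming distance is 8.

8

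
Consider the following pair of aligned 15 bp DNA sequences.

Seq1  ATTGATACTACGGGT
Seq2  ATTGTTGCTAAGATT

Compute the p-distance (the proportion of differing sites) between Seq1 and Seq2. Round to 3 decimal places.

Mismatches occur at site 5 (A→T), site 7 (A→G), site 11 (C→A), site 13 (G→A), site 14 (G→T).
There are 5 differences over 15 sites, so p = 5/15 = 0.333.

0.333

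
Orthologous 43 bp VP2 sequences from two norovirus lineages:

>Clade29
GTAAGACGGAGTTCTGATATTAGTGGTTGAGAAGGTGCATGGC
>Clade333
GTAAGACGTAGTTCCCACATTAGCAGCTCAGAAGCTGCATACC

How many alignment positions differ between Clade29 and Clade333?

Mismatches occur at site 9 (G↔T), site 15 (T↔C), site 16 (G↔C), site 18 (T↔C), site 24 (T↔C), site 25 (G↔A), site 27 (T↔C), site 29 (G↔C), site 35 (G↔C), site 41 (G↔A), site 42 (G↔C).
That gives 11 mismatches out of 43 aligned sites, so the Hamming distance is 11.

11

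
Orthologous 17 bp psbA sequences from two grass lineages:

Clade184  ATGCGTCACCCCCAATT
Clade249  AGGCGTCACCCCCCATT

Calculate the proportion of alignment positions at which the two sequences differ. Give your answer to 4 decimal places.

0.1176

Differing sites — 2:T/G; 14:A/C.
There are 2 differences over 17 sites, so p = 2/17 = 0.1176.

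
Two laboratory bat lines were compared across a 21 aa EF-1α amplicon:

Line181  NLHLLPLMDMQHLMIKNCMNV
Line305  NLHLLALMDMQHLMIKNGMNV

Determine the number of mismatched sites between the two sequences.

2

Mismatches occur at site 6 (P/A), site 18 (C/G).
That gives 2 mismatches out of 21 aligned sites, so the Hamming distance is 2.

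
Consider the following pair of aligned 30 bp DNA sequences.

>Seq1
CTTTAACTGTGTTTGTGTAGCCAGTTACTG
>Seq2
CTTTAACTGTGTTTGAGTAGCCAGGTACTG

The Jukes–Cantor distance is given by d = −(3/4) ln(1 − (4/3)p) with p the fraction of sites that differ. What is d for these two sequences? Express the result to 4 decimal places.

Mismatches occur at site 16 (T/A), site 25 (T/G).
p = 2/30 = 0.066667.
d = −0.75 · ln(1 − (4/3)·0.066667) = −0.75 · ln(0.911111) = −0.75 · (-0.093091) = 0.0698.

0.0698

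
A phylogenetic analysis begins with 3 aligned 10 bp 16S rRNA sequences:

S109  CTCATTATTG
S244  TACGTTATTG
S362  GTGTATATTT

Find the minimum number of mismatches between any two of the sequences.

3

Pairwise Hamming distances:
  S109 vs S244: 3
  S109 vs S362: 5
  S244 vs S362: 6
The smallest is 3, between S109 and S244.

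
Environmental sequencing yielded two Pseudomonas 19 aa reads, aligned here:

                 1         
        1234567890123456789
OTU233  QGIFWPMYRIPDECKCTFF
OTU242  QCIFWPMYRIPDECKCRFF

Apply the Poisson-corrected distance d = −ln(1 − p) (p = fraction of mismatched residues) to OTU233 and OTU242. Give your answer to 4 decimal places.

0.1112

Differing sites — 2:G/C; 17:T/R.
p = 2/19 = 0.105263.
d = −ln(1 − 0.105263) = −ln(0.894737) = 0.1112.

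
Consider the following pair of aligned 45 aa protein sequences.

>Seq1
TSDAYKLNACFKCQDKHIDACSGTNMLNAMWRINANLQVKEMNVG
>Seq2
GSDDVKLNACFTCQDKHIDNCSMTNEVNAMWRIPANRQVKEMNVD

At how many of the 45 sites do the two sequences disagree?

11

Mismatches occur at site 1 (T/G), site 4 (A/D), site 5 (Y/V), site 12 (K/T), site 20 (A/N), site 23 (G/M), site 26 (M/E), site 27 (L/V), site 34 (N/P), site 37 (L/R), site 45 (G/D).
That gives 11 mismatches out of 45 aligned sites, so the Hamming distance is 11.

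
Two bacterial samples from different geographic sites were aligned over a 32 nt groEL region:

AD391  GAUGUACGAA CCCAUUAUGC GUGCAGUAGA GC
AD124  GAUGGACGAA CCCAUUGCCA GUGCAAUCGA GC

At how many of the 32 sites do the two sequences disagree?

Differing sites — 5:U/G; 17:A/G; 18:U/C; 19:G/C; 20:C/A; 26:G/A; 28:A/C.
That gives 7 mismatches out of 32 aligned sites, so the Hamming distance is 7.

7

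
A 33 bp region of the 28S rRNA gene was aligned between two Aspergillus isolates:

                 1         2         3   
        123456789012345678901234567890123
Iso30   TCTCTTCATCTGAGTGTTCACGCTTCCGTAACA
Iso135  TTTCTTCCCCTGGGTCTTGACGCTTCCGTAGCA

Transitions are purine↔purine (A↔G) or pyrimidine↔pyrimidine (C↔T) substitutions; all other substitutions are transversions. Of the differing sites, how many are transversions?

The sequences differ at positions 2 (C/T, transition), 8 (A/C, transversion), 9 (T/C, transition), 13 (A/G, transition), 16 (G/C, transversion), 19 (C/G, transversion), 31 (A/G, transition).
Of the 7 differences, 4 transitions and 3 transversions, so the answer is 3.

3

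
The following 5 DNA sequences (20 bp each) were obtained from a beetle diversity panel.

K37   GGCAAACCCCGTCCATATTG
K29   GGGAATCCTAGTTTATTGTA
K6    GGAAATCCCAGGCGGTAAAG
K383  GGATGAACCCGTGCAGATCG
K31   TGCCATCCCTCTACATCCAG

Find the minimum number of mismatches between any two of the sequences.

Pairwise Hamming distances:
  K37 vs K29: 9
  K37 vs K6: 8
  K37 vs K383: 7
  K37 vs K31: 9
  K29 vs K6: 10
  K29 vs K383: 14
  K29 vs K31: 12
  K6 vs K383: 12
  K6 vs K31: 11
  K383 vs K31: 13
The smallest is 7, between K37 and K383.

7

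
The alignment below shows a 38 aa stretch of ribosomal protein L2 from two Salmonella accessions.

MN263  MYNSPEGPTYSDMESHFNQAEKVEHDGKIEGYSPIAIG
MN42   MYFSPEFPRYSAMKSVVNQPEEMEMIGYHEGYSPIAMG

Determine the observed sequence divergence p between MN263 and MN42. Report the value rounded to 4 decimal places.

Differing sites — 3:N/F; 7:G/F; 9:T/R; 12:D/A; 14:E/K; 16:H/V; 17:F/V; 20:A/P; 22:K/E; 23:V/M; 25:H/M; 26:D/I; 28:K/Y; 29:I/H; 37:I/M.
There are 15 differences over 38 sites, so p = 15/38 = 0.3947.

0.3947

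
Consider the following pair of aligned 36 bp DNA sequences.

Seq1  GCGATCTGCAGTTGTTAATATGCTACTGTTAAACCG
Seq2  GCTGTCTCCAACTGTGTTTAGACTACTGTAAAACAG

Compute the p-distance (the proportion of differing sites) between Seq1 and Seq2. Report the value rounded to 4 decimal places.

Mismatches occur at site 3 (G→T), site 4 (A→G), site 8 (G→C), site 11 (G→A), site 12 (T→C), site 16 (T→G), site 17 (A→T), site 18 (A→T), site 21 (T→G), site 22 (G→A), site 30 (T→A), site 35 (C→A).
There are 12 differences over 36 sites, so p = 12/36 = 0.3333.

0.3333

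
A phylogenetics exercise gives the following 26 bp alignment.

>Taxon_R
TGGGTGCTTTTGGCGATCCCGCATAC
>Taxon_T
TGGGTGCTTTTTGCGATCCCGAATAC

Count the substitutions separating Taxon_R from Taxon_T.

2

Mismatches occur at site 12 (G/T), site 22 (C/A).
That gives 2 mismatches out of 26 aligned sites, so the Hamming distance is 2.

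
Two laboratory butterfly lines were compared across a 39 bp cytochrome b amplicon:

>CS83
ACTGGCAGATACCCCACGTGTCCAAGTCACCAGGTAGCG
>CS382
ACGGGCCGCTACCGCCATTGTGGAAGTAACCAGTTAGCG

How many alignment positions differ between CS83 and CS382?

11

The sequences differ at positions 3 (T/G), 7 (A/C), 9 (A/C), 14 (C/G), 16 (A/C), 17 (C/A), 18 (G/T), 22 (C/G), 23 (C/G), 28 (C/A), 34 (G/T).
That gives 11 mismatches out of 39 aligned sites, so the Hamming distance is 11.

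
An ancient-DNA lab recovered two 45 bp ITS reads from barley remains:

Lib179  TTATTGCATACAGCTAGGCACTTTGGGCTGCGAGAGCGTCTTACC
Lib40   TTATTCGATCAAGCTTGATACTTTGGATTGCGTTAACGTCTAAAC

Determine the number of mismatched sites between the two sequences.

14

Mismatches occur at site 6 (G↔C), site 7 (C↔G), site 10 (A↔C), site 11 (C↔A), site 16 (A↔T), site 18 (G↔A), site 19 (C↔T), site 27 (G↔A), site 28 (C↔T), site 33 (A↔T), site 34 (G↔T), site 36 (G↔A), site 42 (T↔A), site 44 (C↔A).
That gives 14 mismatches out of 45 aligned sites, so the Hamming distance is 14.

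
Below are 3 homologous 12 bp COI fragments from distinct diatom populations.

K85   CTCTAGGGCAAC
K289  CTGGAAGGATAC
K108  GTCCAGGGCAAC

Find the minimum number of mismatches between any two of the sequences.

Pairwise Hamming distances:
  K85 vs K289: 5
  K85 vs K108: 2
  K289 vs K108: 6
The smallest is 2, between K85 and K108.

2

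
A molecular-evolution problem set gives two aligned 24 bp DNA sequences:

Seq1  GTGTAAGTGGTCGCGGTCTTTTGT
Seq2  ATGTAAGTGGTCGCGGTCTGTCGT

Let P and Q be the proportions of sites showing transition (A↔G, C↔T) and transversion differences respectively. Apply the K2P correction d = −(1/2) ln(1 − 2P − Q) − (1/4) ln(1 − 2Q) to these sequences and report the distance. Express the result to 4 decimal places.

0.1386

Differing sites — 1:G/A (Ti); 20:T/G (Tv); 22:T/C (Ti).
Of the 3 differences, 2 transitions and 1 transversion over 24 sites: P = 2/24 = 0.083333, Q = 1/24 = 0.041667.
d = −0.5·ln(0.791667) − 0.25·ln(0.916666) = −0.5·(-0.233614) − 0.25·(-0.087012) = 0.1386.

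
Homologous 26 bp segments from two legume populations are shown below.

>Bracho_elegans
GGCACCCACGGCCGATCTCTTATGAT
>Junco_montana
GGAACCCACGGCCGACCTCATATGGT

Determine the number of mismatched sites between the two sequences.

Mismatches occur at site 3 (C↔A), site 16 (T↔C), site 20 (T↔A), site 25 (A↔G).
That gives 4 mismatches out of 26 aligned sites, so the Hamming distance is 4.

4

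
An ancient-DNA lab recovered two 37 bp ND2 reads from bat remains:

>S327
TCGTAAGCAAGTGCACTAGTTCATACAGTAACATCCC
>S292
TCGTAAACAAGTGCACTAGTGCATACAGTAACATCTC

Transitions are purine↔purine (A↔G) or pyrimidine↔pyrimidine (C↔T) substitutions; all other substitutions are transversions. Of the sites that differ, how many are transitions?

2

The sequences differ at positions 7 (G/A, transition), 21 (T/G, transversion), 36 (C/T, transition).
Of the 3 differences, 2 transitions and 1 transversion, so the answer is 2.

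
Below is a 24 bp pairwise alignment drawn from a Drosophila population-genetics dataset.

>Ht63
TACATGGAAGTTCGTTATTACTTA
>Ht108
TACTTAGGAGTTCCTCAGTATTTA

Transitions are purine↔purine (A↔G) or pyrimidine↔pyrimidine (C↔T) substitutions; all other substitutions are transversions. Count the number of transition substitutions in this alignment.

4

Mismatches occur at site 4 (A/T, transversion), site 6 (G/A, transition), site 8 (A/G, transition), site 14 (G/C, transversion), site 16 (T/C, transition), site 18 (T/G, transversion), site 21 (C/T, transition).
Of the 7 differences, 4 transitions and 3 transversions, so the answer is 4.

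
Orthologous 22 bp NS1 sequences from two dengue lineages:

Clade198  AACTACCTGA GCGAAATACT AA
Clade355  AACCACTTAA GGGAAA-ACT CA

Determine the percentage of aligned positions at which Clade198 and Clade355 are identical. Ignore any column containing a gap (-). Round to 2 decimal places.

Excluding the 1 gap column leaves 21 comparable sites.
Differing sites — 4:T/C; 7:C/T; 9:G/A; 12:C/G; 21:A/C.
16 of the 21 comparable sites match, so the percent identity is 16/21 × 100 = 76.19%.

76.19%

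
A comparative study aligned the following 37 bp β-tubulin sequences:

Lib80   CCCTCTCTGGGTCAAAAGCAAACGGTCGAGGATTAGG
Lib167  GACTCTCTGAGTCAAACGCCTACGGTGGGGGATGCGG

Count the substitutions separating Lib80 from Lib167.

Differing sites — 1:C/G; 2:C/A; 10:G/A; 17:A/C; 20:A/C; 21:A/T; 27:C/G; 29:A/G; 34:T/G; 35:A/C.
That gives 10 mismatches out of 37 aligned sites, so the Hamming distance is 10.

10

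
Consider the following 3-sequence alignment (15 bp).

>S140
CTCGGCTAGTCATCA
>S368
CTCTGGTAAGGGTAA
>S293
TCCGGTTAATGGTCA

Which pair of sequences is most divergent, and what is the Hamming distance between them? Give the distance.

Pairwise Hamming distances:
  S140 vs S368: 7
  S140 vs S293: 6
  S368 vs S293: 6
The largest is 7, between S140 and S368.

7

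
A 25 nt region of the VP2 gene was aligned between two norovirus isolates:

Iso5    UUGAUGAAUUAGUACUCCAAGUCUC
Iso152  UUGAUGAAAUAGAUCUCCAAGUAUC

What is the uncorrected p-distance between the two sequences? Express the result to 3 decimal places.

Mismatches occur at site 9 (U/A), site 13 (U/A), site 14 (A/U), site 23 (C/A).
There are 4 differences over 25 sites, so p = 4/25 = 0.160.

0.160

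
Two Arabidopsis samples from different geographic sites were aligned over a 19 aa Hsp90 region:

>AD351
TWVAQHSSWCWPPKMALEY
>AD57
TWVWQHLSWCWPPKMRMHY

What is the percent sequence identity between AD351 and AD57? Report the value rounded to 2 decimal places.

Mismatches occur at site 4 (A/W), site 7 (S/L), site 16 (A/R), site 17 (L/M), site 18 (E/H).
14 of the 19 sites match, so the percent identity is 14/19 × 100 = 73.68%.

73.68%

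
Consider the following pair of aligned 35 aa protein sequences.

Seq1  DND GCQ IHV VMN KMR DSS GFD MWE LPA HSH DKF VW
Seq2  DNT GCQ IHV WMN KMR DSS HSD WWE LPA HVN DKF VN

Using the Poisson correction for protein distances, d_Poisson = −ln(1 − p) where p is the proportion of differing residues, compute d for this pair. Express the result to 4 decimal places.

The sequences differ at positions 3 (D/T), 10 (V/W), 19 (G/H), 20 (F/S), 22 (M/W), 29 (S/V), 30 (H/N), 35 (W/N).
p = 8/35 = 0.228571.
d = −ln(1 − 0.228571) = −ln(0.771429) = 0.2595.

0.2595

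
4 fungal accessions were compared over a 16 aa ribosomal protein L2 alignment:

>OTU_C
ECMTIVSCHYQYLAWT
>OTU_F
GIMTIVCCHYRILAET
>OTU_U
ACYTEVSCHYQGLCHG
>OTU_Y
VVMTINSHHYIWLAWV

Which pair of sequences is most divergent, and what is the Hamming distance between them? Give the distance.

Pairwise Hamming distances:
  OTU_C vs OTU_F: 6
  OTU_C vs OTU_U: 7
  OTU_C vs OTU_Y: 7
  OTU_F vs OTU_U: 10
  OTU_F vs OTU_Y: 9
  OTU_U vs OTU_Y: 11
The largest is 11, between OTU_U and OTU_Y.

11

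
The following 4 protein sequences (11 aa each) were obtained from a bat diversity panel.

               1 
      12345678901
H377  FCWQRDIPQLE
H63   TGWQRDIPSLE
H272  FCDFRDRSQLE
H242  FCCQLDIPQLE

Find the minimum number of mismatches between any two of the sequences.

2

Pairwise Hamming distances:
  H377 vs H63: 3
  H377 vs H272: 4
  H377 vs H242: 2
  H63 vs H272: 7
  H63 vs H242: 5
  H272 vs H242: 5
The smallest is 2, between H377 and H242.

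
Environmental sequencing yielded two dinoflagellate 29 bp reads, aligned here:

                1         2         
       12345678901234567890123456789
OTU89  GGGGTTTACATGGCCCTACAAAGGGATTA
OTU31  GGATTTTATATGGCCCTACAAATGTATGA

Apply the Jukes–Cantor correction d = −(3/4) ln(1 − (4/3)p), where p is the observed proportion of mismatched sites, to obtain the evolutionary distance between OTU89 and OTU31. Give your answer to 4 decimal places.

0.2421

Differing sites — 3:G/A; 4:G/T; 9:C/T; 23:G/T; 25:G/T; 28:T/G.
p = 6/29 = 0.206897.
d = −0.75 · ln(1 − (4/3)·0.206897) = −0.75 · ln(0.724137) = −0.75 · (-0.322775) = 0.2421.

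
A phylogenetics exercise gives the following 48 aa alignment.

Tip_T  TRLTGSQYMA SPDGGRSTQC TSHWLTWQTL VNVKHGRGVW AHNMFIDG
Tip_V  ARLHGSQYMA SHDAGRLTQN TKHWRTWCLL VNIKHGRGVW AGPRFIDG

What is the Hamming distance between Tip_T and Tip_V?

14

Mismatches occur at site 1 (T/A), site 4 (T/H), site 12 (P/H), site 14 (G/A), site 17 (S/L), site 20 (C/N), site 22 (S/K), site 25 (L/R), site 28 (Q/C), site 29 (T/L), site 33 (V/I), site 42 (H/G), site 43 (N/P), site 44 (M/R).
That gives 14 mismatches out of 48 aligned sites, so the Hamming distance is 14.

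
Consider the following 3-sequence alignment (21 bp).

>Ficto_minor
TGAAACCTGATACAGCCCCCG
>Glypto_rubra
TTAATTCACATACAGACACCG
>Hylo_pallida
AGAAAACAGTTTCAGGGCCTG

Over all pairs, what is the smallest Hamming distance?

Pairwise Hamming distances:
  Ficto_minor vs Glypto_rubra: 7
  Ficto_minor vs Hylo_pallida: 8
  Glypto_rubra vs Hylo_pallida: 11
The smallest is 7, between Ficto_minor and Glypto_rubra.

7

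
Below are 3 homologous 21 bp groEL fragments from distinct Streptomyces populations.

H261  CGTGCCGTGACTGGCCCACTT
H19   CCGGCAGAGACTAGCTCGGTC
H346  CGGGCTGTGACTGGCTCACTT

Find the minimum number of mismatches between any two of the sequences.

3

Pairwise Hamming distances:
  H261 vs H19: 9
  H261 vs H346: 3
  H19 vs H346: 7
The smallest is 3, between H261 and H346.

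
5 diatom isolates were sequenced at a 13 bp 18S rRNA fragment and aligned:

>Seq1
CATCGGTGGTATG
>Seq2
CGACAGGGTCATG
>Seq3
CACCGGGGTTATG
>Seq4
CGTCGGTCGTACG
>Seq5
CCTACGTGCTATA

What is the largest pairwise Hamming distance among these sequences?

Pairwise Hamming distances:
  Seq1 vs Seq2: 6
  Seq1 vs Seq3: 3
  Seq1 vs Seq4: 3
  Seq1 vs Seq5: 5
  Seq2 vs Seq3: 4
  Seq2 vs Seq4: 7
  Seq2 vs Seq5: 8
  Seq3 vs Seq4: 6
  Seq3 vs Seq5: 7
  Seq4 vs Seq5: 7
The largest is 8, between Seq2 and Seq5.

8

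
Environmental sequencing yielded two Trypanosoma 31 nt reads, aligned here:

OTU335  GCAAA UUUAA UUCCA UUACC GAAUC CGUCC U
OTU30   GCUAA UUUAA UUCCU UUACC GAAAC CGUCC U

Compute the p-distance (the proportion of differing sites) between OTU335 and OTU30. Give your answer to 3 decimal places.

The sequences differ at positions 3 (A/U), 15 (A/U), 24 (U/A).
There are 3 differences over 31 sites, so p = 3/31 = 0.097.

0.097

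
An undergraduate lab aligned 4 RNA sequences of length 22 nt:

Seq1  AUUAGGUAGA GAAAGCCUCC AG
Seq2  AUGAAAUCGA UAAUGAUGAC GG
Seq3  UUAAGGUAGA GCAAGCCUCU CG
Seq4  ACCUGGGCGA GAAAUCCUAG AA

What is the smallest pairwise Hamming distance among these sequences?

5

Pairwise Hamming distances:
  Seq1 vs Seq2: 11
  Seq1 vs Seq3: 5
  Seq1 vs Seq4: 9
  Seq2 vs Seq3: 14
  Seq2 vs Seq4: 15
  Seq3 vs Seq4: 12
The smallest is 5, between Seq1 and Seq3.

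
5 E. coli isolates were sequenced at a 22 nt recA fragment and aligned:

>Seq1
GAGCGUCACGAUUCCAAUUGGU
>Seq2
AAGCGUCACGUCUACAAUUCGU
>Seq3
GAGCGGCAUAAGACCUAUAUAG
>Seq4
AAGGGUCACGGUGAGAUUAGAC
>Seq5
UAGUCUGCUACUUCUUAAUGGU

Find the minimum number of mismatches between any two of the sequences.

5

Pairwise Hamming distances:
  Seq1 vs Seq2: 5
  Seq1 vs Seq3: 10
  Seq1 vs Seq4: 10
  Seq1 vs Seq5: 11
  Seq2 vs Seq3: 13
  Seq2 vs Seq4: 10
  Seq2 vs Seq5: 14
  Seq3 vs Seq4: 14
  Seq3 vs Seq5: 15
  Seq4 vs Seq5: 17
The smallest is 5, between Seq1 and Seq2.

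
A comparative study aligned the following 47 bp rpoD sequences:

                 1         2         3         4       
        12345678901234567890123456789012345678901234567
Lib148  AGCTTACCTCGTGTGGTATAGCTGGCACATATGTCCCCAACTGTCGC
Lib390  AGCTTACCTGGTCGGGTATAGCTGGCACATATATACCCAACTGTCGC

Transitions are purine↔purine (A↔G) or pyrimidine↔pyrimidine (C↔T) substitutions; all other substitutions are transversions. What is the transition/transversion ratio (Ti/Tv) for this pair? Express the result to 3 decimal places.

0.250

The sequences differ at positions 10 (C/G, transversion), 13 (G/C, transversion), 14 (T/G, transversion), 33 (G/A, transition), 35 (C/A, transversion).
Of the 5 differences, 1 transition and 4 transversions, so Ti/Tv = 1/4 = 0.250.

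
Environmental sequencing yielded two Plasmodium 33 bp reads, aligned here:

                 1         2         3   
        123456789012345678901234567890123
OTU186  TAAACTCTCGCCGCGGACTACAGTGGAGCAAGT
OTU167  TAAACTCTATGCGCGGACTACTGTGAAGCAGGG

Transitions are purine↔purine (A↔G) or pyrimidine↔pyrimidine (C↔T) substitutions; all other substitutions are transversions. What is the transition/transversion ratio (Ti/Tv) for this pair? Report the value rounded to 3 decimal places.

Mismatches occur at site 9 (C↔A, transversion), site 10 (G↔T, transversion), site 11 (C↔G, transversion), site 22 (A↔T, transversion), site 26 (G↔A, transition), site 31 (A↔G, transition), site 33 (T↔G, transversion).
Of the 7 differences, 2 transitions and 5 transversions, so Ti/Tv = 2/5 = 0.400.

0.400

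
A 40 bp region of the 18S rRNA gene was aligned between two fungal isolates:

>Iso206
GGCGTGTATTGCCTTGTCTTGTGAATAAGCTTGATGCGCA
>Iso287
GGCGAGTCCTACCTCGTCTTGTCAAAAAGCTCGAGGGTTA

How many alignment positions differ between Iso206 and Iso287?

The sequences differ at positions 5 (T/A), 8 (A/C), 9 (T/C), 11 (G/A), 15 (T/C), 23 (G/C), 26 (T/A), 32 (T/C), 35 (T/G), 37 (C/G), 38 (G/T), 39 (C/T).
That gives 12 mismatches out of 40 aligned sites, so the Hamming distance is 12.

12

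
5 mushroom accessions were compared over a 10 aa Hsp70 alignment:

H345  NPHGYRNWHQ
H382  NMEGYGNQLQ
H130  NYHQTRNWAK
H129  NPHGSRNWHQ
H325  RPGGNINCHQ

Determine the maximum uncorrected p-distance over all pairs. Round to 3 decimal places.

0.900

Pairwise Hamming distances:
  H345 vs H382: 5
  H345 vs H130: 5
  H345 vs H129: 1
  H345 vs H325: 5
  H382 vs H130: 8
  H382 vs H129: 6
  H382 vs H325: 7
  H130 vs H129: 5
  H130 vs H325: 9
  H129 vs H325: 5
The largest is 9 mismatches, between H130 and H325; p = 9/10 = 0.900.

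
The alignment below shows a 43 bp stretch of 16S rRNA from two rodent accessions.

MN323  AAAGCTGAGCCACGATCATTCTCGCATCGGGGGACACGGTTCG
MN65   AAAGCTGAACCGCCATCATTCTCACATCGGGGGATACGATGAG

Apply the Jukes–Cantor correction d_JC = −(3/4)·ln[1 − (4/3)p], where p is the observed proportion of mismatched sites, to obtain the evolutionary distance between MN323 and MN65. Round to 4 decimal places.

Mismatches occur at site 9 (G→A), site 12 (A→G), site 14 (G→C), site 24 (G→A), site 35 (C→T), site 39 (G→A), site 41 (T→G), site 42 (C→A).
p = 8/43 = 0.186047.
d = −0.75 · ln(1 − (4/3)·0.186047) = −0.75 · ln(0.751937) = −0.75 · (-0.285103) = 0.2138.

0.2138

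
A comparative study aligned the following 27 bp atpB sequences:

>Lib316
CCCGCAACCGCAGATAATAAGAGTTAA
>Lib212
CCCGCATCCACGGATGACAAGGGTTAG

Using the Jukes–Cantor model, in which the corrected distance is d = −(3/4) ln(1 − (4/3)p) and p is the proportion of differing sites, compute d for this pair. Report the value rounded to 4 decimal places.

Mismatches occur at site 7 (A→T), site 10 (G→A), site 12 (A→G), site 16 (A→G), site 18 (T→C), site 22 (A→G), site 27 (A→G).
p = 7/27 = 0.259259.
d = −0.75 · ln(1 − (4/3)·0.259259) = −0.75 · ln(0.654321) = −0.75 · (-0.424157) = 0.3181.

0.3181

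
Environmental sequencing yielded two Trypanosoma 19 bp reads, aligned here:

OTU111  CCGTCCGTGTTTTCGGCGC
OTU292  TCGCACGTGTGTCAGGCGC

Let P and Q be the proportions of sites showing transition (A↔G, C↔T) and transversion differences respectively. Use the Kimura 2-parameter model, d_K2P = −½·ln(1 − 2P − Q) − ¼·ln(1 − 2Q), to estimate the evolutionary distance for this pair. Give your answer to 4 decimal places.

0.4158

The sequences differ at positions 1 (C/T, transition), 4 (T/C, transition), 5 (C/A, transversion), 11 (T/G, transversion), 13 (T/C, transition), 14 (C/A, transversion).
Of the 6 differences, 3 transitions and 3 transversions over 19 sites: P = 3/19 = 0.157895, Q = 3/19 = 0.157895.
d = −0.5·ln(0.526315) − 0.25·ln(0.684210) = −0.5·(-0.641855) − 0.25·(-0.379490) = 0.4158.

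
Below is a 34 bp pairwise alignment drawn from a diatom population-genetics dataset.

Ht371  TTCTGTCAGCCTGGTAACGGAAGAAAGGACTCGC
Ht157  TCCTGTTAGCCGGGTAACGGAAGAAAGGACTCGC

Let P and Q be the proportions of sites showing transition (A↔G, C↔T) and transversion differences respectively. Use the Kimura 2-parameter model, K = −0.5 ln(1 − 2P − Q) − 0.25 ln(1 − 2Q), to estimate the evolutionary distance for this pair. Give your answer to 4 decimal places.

Differing sites — 2:T/C (Ti); 7:C/T (Ti); 12:T/G (Tv).
Of the 3 differences, 2 transitions and 1 transversion over 34 sites: P = 2/34 = 0.058824, Q = 1/34 = 0.029412.
d = −0.5·ln(0.852940) − 0.25·ln(0.941176) = −0.5·(-0.159066) − 0.25·(-0.060625) = 0.0947.

0.0947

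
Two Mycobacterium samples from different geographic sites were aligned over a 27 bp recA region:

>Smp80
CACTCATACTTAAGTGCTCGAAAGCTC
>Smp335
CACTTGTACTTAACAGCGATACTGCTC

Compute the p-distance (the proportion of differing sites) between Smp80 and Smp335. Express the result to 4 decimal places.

The sequences differ at positions 5 (C/T), 6 (A/G), 14 (G/C), 15 (T/A), 18 (T/G), 19 (C/A), 20 (G/T), 22 (A/C), 23 (A/T).
There are 9 differences over 27 sites, so p = 9/27 = 0.3333.

0.3333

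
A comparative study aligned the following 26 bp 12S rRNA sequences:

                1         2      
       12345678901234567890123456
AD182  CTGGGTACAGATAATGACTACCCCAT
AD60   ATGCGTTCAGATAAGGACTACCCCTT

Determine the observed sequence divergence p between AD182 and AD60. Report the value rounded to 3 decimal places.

0.192

Differing sites — 1:C/A; 4:G/C; 7:A/T; 15:T/G; 25:A/T.
There are 5 differences over 26 sites, so p = 5/26 = 0.192.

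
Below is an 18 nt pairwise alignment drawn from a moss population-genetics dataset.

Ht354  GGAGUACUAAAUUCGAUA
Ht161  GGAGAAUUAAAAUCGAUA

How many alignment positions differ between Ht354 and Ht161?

3

The sequences differ at positions 5 (U/A), 7 (C/U), 12 (U/A).
That gives 3 mismatches out of 18 aligned sites, so the Hamming distance is 3.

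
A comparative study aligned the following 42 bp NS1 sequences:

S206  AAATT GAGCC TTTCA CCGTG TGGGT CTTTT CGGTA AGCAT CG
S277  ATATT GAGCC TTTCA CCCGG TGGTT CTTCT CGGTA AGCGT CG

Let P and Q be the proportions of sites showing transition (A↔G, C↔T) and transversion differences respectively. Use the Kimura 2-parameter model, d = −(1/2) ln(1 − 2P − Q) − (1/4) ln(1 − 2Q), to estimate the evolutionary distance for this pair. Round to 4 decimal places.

0.1585

The sequences differ at positions 2 (A/T, transversion), 18 (G/C, transversion), 19 (T/G, transversion), 24 (G/T, transversion), 29 (T/C, transition), 39 (A/G, transition).
Of the 6 differences, 2 transitions and 4 transversions over 42 sites: P = 2/42 = 0.047619, Q = 4/42 = 0.095238.
d = −0.5·ln(0.809524) − 0.25·ln(0.809524) = −0.5·(-0.211309) − 0.25·(-0.211309) = 0.1585.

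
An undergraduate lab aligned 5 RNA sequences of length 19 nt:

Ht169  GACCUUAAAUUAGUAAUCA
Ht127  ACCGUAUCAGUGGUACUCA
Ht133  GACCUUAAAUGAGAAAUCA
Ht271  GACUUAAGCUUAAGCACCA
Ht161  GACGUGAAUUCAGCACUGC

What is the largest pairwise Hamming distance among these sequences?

13

Pairwise Hamming distances:
  Ht169 vs Ht127: 9
  Ht169 vs Ht133: 2
  Ht169 vs Ht271: 8
  Ht169 vs Ht161: 8
  Ht127 vs Ht133: 11
  Ht127 vs Ht271: 13
  Ht127 vs Ht161: 12
  Ht133 vs Ht271: 9
  Ht133 vs Ht161: 8
  Ht271 vs Ht161: 12
The largest is 13, between Ht127 and Ht271.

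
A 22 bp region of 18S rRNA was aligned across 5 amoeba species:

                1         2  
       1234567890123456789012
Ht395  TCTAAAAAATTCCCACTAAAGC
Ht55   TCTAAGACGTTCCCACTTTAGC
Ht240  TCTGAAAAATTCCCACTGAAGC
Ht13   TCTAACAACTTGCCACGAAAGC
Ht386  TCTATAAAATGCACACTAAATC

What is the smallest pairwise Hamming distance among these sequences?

2

Pairwise Hamming distances:
  Ht395 vs Ht55: 5
  Ht395 vs Ht240: 2
  Ht395 vs Ht13: 4
  Ht395 vs Ht386: 4
  Ht55 vs Ht240: 6
  Ht55 vs Ht13: 7
  Ht55 vs Ht386: 9
  Ht240 vs Ht13: 6
  Ht240 vs Ht386: 6
  Ht13 vs Ht386: 8
The smallest is 2, between Ht395 and Ht240.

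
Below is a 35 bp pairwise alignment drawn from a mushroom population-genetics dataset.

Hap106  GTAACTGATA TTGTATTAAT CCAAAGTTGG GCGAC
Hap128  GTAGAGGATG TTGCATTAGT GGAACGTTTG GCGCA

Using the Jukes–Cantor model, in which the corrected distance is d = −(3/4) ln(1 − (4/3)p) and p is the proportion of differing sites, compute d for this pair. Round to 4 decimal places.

Differing sites — 4:A/G; 5:C/A; 6:T/G; 10:A/G; 14:T/C; 19:A/G; 21:C/G; 22:C/G; 25:A/C; 29:G/T; 34:A/C; 35:C/A.
p = 12/35 = 0.342857.
d = −0.75 · ln(1 − (4/3)·0.342857) = −0.75 · ln(0.542857) = −0.75 · (-0.610909) = 0.4582.

0.4582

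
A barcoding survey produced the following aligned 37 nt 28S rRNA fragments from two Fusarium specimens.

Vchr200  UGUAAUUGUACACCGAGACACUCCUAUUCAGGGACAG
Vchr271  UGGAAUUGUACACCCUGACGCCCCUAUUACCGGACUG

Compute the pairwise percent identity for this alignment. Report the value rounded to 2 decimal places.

Mismatches occur at site 3 (U↔G), site 15 (G↔C), site 16 (A↔U), site 20 (A↔G), site 22 (U↔C), site 29 (C↔A), site 30 (A↔C), site 31 (G↔C), site 36 (A↔U).
28 of the 37 sites match, so the percent identity is 28/37 × 100 = 75.68%.

75.68%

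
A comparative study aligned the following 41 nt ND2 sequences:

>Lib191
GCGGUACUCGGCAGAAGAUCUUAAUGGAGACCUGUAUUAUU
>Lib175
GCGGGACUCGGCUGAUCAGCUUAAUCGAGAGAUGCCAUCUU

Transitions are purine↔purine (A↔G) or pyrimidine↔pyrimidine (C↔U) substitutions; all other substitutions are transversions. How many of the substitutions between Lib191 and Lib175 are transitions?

Mismatches occur at site 5 (U→G, transversion), site 13 (A→U, transversion), site 16 (A→U, transversion), site 17 (G→C, transversion), site 19 (U→G, transversion), site 26 (G→C, transversion), site 31 (C→G, transversion), site 32 (C→A, transversion), site 35 (U→C, transition), site 36 (A→C, transversion), site 37 (U→A, transversion), site 39 (A→C, transversion).
Of the 12 differences, 1 transition and 11 transversions, so the answer is 1.

1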